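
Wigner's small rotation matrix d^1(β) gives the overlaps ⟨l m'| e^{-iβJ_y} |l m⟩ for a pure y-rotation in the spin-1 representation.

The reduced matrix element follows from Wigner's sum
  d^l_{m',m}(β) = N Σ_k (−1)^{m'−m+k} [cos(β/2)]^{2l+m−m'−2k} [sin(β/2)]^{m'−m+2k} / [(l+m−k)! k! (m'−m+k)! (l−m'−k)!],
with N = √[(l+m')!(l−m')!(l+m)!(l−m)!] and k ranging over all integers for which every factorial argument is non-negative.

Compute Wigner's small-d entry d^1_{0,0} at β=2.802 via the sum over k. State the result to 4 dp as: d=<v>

d^1_{0,0}(β=2.802) via Wigner's sum:
c=cos(2.802/2)=0.168982, s=sin(2.802/2)=0.985619; N=√[1·1·1·1]=1.000000
Admissible k: 0..1 (factorial args all ≥0)
  k=0: (−1)^0·1.0000/(1)·0.1690^2·0.9856^0 = +0.028555
  k=1: (−1)^1·1.0000/(1)·0.1690^0·0.9856^2 = -0.971445
d^1_{0,0}(2.802) = +0.028555 -0.971445 = -0.942890

d=-0.9429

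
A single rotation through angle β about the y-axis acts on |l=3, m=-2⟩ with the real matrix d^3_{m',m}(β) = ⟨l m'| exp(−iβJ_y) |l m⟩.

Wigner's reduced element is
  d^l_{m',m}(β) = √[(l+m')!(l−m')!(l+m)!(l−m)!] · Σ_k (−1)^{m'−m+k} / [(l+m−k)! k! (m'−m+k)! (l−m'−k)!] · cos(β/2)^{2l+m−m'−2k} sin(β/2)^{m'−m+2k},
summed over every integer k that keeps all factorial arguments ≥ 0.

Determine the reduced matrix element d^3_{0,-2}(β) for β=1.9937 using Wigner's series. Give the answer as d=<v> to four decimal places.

d^3_{0,-2}(β=1.9937) via Wigner's sum:
c=cos(1.9937/2)=0.542950, s=sin(1.9937/2)=0.839765; N=√[6·6·1·120]=65.726707
The bounds max(0,m−m')=0 and min(l+m,l−m')=1 give 2 terms
  k=0: (−1)^2·65.7267/(12)·0.5430^4·0.8398^2 = +0.335673
  k=1: (−1)^3·65.7267/(12)·0.5430^2·0.8398^4 = -0.802993
d^3_{0,-2}(1.9937) = +0.335673 -0.802993 = -0.467320

d=-0.4673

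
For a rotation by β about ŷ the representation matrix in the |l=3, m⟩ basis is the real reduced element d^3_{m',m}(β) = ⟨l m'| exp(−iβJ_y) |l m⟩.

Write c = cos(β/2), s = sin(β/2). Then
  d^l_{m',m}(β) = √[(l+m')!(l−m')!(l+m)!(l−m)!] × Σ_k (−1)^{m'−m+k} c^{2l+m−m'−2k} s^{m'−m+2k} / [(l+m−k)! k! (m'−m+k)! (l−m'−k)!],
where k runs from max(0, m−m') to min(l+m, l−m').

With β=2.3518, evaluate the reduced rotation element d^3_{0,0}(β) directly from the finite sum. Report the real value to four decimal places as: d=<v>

d=0.1837

d^3_{0,0}(β=2.3518) via Wigner's sum:
With c≡cos(β/2)=0.384712 and s≡sin(β/2)=0.923036, N=[6·6·6·6]^{1/2}=36.000000
Admissible k: 0..3 (factorial args all ≥0)
  k=0: (−1)^0·36.0000/(36)·0.3847^6·0.9230^0 = +0.003242
  k=1: (−1)^1·36.0000/(4)·0.3847^4·0.9230^2 = -0.167968
  k=2: (−1)^2·36.0000/(4)·0.3847^2·0.9230^4 = +0.966920
  k=3: (−1)^3·36.0000/(36)·0.3847^0·0.9230^6 = -0.618462
d^3_{0,0}(2.3518) = +0.003242 -0.167968 +0.966920 -0.618462 = +0.183732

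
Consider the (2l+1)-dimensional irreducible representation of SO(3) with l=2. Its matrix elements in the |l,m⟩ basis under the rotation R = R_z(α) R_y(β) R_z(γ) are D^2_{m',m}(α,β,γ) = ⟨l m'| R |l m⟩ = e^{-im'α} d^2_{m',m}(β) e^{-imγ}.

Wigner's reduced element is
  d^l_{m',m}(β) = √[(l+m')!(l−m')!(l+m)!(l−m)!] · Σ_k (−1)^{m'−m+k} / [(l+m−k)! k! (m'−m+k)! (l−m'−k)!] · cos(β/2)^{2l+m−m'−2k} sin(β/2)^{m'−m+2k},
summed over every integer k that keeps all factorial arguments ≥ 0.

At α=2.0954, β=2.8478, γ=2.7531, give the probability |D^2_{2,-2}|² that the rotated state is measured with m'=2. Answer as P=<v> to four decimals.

P=0.9170

Split into d^2_{2,-2}(β=2.8478) × two z-phases.
With c≡cos(β/2)=0.146369 and s≡sin(β/2)=0.989230, N=[24·1·1·24]^{1/2}=24.000000
Admissible k: 0..0 (factorial args all ≥0)
  k=0: (−1)^4·24.0000/(24)·0.1464^0·0.9892^4 = +0.957611
d^2_{2,-2}(2.8478) = +0.957611
|D^2_{2,-2}|² = |d^2_{2,-2}(β)|² = (+0.957611)² = 0.917020 (the z-rotation phases have unit modulus)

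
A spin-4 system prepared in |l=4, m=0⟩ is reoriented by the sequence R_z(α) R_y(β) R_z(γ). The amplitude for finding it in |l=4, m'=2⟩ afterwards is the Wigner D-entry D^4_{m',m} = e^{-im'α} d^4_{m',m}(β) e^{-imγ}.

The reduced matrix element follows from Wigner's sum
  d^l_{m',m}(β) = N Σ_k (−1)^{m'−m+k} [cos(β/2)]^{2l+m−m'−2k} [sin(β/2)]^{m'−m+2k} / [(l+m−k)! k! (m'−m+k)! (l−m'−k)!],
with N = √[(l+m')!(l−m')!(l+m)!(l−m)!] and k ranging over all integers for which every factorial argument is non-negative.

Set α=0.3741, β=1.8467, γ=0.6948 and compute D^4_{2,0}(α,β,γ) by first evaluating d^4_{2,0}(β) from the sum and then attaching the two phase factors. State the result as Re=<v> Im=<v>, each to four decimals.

D^4_{2,0}(0.3741,1.8467,0.6948) = e^{-i·2·0.3741}·d^4_{2,0}(1.8467)·e^{-i·0·0.6948}. Compute d first:
With c≡cos(β/2)=0.603151 and s≡sin(β/2)=0.797627, N=[720·2·24·24]^{1/2}=910.735966
The bounds max(0,m−m')=0 and min(l+m,l−m')=2 give 3 terms
  k=0: (−1)^2·910.7360/(96)·0.6032^6·0.7976^2 = +0.290589
  k=1: (−1)^3·910.7360/(36)·0.6032^4·0.7976^4 = -1.355171
  k=2: (−1)^4·910.7360/(96)·0.6032^2·0.7976^6 = +0.888734
d^4_{2,0}(1.8467) = +0.290589 -1.355171 +0.888734 = -0.175848
Phases: e^{-i·(2)·0.3741}=+0.732915-0.680321i, e^{-i·(0)·0.6948}=+1.000000+0.000000i ⇒ D=-0.128882+0.119633i

Re=-0.1289 Im=0.1196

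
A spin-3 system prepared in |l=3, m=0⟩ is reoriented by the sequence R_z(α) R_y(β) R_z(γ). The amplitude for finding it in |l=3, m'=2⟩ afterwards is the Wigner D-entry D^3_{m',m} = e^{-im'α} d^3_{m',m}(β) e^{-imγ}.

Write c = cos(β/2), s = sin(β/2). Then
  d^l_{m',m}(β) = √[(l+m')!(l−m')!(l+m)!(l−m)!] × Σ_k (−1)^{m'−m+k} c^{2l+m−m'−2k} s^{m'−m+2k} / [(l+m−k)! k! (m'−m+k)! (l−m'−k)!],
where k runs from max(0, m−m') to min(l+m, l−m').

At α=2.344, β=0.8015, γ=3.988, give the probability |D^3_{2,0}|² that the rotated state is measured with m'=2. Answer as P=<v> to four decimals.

D^3_{2,0}(2.344,0.8015,3.988) = e^{-i·2·2.344}·d^3_{2,0}(0.8015)·e^{-i·0·3.988}. Compute d first:
Half-angle: c=0.920769, s=0.390109. N=√(120·1·6·6)=65.726707
Admissible k: 0..1 (factorial args all ≥0)
  k=0: (−1)^2·65.7267/(12)·0.9208^4·0.3901^2 = +0.599149
  k=1: (−1)^3·65.7267/(12)·0.9208^2·0.3901^4 = -0.107549
d^3_{2,0}(0.8015) = +0.599149 -0.107549 = +0.491600
|D^3_{2,0}|² = |d^3_{2,0}(β)|² = (+0.491600)² = 0.241671 (the z-rotation phases have unit modulus)

P=0.2417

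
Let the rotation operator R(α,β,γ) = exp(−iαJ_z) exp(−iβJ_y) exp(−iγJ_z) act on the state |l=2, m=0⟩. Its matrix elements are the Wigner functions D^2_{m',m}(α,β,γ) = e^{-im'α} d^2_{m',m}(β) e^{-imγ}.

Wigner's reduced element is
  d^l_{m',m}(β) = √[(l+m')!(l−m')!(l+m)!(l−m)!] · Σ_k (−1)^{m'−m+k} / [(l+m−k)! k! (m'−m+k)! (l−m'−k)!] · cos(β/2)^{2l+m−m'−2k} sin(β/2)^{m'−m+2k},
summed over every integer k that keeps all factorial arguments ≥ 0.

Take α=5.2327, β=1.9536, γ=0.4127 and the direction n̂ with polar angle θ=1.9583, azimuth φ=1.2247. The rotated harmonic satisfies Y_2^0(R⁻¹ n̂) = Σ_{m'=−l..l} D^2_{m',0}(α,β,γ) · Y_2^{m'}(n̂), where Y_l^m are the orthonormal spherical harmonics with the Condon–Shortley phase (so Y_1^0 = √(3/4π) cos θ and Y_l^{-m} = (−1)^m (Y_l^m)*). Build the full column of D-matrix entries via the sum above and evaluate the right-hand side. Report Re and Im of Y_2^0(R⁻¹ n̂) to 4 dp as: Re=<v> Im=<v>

Need the full column D^2_{m',0} for m'=−2..2 at α=5.2327, β=1.9536, γ=0.4127.
cos(β/2)=0.559677, sin(β/2)=0.828711
d^2_{-2,0}: single k=2 term ⇒ +0.526935;  D = -0.266462-0.454597i
d^2_{-1,0}: k∈[1..2] ⇒ +0.355870 -0.780229 = -0.424359;  D = -0.210970+0.368201i
d^2_{0,0}: k∈[0..2] ⇒ +0.098118 -0.860481 +0.471641 = -0.290721;  D = -0.290721+0.000000i
d^2_{1,0}: k∈[0..1] ⇒ -0.355870 +0.780229 = +0.424359;  D = +0.210970+0.368201i
d^2_{2,0}: single k=0 term ⇒ +0.526935;  D = -0.266462+0.454597i
Y_2^{m'}(θ=1.9583,φ=1.2247) and Σ D·Y over m':
  (-0.2665-0.4546i)·(-0.2549-0.2113i)  (-0.2110+0.3682i)·(-0.0917+0.2543i)  (-0.2907+0.0000i)·(-0.1803+0.0000i)  (+0.2110+0.3682i)·(+0.0917+0.2543i)  (-0.2665+0.4546i)·(-0.2549+0.2113i)
Y_2^0(R⁻¹ n̂) = -0.152426+0.000000i

Re=-0.1524 Im=0.0000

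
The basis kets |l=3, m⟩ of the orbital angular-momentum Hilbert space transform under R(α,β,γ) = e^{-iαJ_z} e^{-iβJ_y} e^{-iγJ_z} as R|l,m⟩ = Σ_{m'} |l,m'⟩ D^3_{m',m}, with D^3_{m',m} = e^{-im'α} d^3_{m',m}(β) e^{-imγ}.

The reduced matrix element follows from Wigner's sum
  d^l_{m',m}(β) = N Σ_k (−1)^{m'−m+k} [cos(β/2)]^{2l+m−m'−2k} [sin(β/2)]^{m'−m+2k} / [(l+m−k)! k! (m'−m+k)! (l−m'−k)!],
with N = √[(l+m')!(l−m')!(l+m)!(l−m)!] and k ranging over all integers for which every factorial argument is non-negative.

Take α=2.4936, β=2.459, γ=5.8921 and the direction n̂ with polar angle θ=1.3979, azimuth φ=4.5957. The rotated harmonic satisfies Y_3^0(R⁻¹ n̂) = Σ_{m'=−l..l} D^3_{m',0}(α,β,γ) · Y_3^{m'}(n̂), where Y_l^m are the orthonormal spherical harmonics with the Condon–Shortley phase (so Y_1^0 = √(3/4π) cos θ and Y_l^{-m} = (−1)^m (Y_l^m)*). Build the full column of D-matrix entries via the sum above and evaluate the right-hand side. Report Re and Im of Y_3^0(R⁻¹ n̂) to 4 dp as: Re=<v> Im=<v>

Need the full column D^3_{m',0} for m'=−3..3 at α=2.4936, β=2.459, γ=5.8921.
cos(β/2)=0.334709, sin(β/2)=0.942322
d^3_{-3,0}: single k=3 term ⇒ +0.140318;  D = +0.051157+0.130660i
d^3_{-2,0}: k∈[2..3] ⇒ +0.061042 -0.483829 = -0.422787;  D = -0.114730+0.406922i
d^3_{-1,0}: k∈[1..3] ⇒ +0.013713 -0.326070 +0.861497 = +0.549139;  D = -0.437827+0.331453i
d^3_{0,0}: k∈[0..3] ⇒ +0.001406 -0.100302 +0.795012 -0.700156 = -0.004040;  D = -0.004040+0.000000i
d^3_{1,0}: k∈[0..2] ⇒ -0.013713 +0.326070 -0.861497 = -0.549139;  D = +0.437827+0.331453i
d^3_{2,0}: k∈[0..1] ⇒ +0.061042 -0.483829 = -0.422787;  D = -0.114730-0.406922i
d^3_{3,0}: single k=0 term ⇒ -0.140318;  D = -0.051157+0.130660i
Y_3^{m'}(θ=1.3979,φ=4.5957) and Σ D·Y over m':
  (+0.0512+0.1307i)·(+0.1368-0.3746i)  (-0.1147+0.4069i)·(-0.1660-0.0395i)  (-0.4378+0.3315i)·(+0.0316-0.2694i)  (-0.0040+0.0000i)·(-0.1831+0.0000i)  (+0.4378+0.3315i)·(-0.0316-0.2694i)  (-0.1147-0.4069i)·(-0.1660+0.0395i)  (-0.0512+0.1307i)·(-0.1368-0.3746i)
Y_3^0(R⁻¹ n̂) = +0.333776+0.000000i

Re=0.3338 Im=0.0000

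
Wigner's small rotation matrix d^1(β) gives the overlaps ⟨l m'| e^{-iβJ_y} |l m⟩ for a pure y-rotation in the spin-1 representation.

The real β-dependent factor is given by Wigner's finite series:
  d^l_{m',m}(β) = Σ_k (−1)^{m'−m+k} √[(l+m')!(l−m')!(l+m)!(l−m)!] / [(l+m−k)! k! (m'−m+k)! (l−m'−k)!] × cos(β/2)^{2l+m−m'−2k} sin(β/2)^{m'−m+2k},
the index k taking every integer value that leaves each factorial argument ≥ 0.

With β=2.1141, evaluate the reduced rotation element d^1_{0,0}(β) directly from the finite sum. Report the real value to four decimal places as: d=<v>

d=-0.5170

d^1_{0,0}(β=2.1141) via Wigner's sum:
c=cos(2.1141/2)=0.491443, s=sin(2.1141/2)=0.870910; N=√[1·1·1·1]=1.000000
Admissible k: 0..1 (factorial args all ≥0)
  k=0: (−1)^0·1.0000/(1)·0.4914^2·0.8709^0 = +0.241517
  k=1: (−1)^1·1.0000/(1)·0.4914^0·0.8709^2 = -0.758483
d^1_{0,0}(2.1141) = +0.241517 -0.758483 = -0.516967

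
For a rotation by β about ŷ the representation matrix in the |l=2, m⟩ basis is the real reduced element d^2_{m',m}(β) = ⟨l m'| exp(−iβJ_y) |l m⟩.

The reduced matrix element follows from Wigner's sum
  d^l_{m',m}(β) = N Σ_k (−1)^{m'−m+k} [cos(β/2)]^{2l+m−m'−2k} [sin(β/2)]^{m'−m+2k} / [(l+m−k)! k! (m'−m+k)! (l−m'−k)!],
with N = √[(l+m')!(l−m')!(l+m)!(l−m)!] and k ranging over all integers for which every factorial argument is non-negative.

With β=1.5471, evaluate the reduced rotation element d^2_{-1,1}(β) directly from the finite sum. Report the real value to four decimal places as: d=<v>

d^2_{-1,1}(β=1.5471) via Wigner's sum:
Half-angle: c=0.715435, s=0.698679. N=√(1·6·6·1)=6.000000
The bounds max(0,m−m')=2 and min(l+m,l−m')=3 give 2 terms
  k=2: (−1)^0·6.0000/(2)·0.7154^2·0.6987^2 = +0.749579
  k=3: (−1)^1·6.0000/(6)·0.7154^0·0.6987^4 = -0.238293
d^2_{-1,1}(1.5471) = +0.749579 -0.238293 = +0.511286

d=0.5113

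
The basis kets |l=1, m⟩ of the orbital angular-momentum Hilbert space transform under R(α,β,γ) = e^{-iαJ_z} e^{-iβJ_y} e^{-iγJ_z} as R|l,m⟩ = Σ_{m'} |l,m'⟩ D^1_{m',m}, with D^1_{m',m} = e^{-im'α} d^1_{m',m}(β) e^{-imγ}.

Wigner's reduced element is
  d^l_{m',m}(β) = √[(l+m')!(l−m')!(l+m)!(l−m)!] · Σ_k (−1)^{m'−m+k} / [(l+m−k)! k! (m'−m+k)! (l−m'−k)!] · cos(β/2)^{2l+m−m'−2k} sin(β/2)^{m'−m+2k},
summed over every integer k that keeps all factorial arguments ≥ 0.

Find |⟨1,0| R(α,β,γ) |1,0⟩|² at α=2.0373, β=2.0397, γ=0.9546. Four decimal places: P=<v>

P=0.2042

First d^1_{0,0}(β=2.0397), then the phase factors e^{-i(0)α} and e^{-i(0)γ}:
With c≡cos(β/2)=0.523494 and s≡sin(β/2)=0.852030, N=[1·1·1·1]^{1/2}=1.000000
k∈{0,1} keeps every argument non-negative
  k=0: (−1)^0·1.0000/(1)·0.5235^2·0.8520^0 = +0.274046
  k=1: (−1)^1·1.0000/(1)·0.5235^0·0.8520^2 = -0.725954
d^1_{0,0}(2.0397) = +0.274046 -0.725954 = -0.451909
|D^1_{0,0}|² = |d^1_{0,0}(β)|² = (-0.451909)² = 0.204221 (the z-rotation phases have unit modulus)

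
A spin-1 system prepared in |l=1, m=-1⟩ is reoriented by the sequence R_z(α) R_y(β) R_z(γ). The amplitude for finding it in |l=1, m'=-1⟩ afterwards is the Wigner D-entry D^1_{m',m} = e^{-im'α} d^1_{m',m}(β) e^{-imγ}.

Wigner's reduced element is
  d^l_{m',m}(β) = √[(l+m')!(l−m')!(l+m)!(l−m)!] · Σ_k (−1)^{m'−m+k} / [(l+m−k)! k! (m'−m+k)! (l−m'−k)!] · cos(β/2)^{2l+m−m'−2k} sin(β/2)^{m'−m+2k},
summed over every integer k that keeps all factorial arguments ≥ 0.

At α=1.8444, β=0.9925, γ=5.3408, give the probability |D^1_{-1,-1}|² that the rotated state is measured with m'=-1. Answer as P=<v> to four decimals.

P=0.5980

D^1_{-1,-1}(1.8444,0.9925,5.3408) = e^{-i·-1·1.8444}·d^1_{-1,-1}(0.9925)·e^{-i·-1·5.3408}. Compute d first:
c=cos(0.9925/2)=0.879374, s=sin(0.9925/2)=0.476131; N=√[1·2·1·2]=2.000000
Admissible k: 0..0 (factorial args all ≥0)
  k=0: (−1)^0·2.0000/(2)·0.8794^2·0.4761^0 = +0.773299
d^1_{-1,-1}(0.9925) = +0.773299
|D^1_{-1,-1}|² = |d^1_{-1,-1}(β)|² = (+0.773299)² = 0.597991 (the z-rotation phases have unit modulus)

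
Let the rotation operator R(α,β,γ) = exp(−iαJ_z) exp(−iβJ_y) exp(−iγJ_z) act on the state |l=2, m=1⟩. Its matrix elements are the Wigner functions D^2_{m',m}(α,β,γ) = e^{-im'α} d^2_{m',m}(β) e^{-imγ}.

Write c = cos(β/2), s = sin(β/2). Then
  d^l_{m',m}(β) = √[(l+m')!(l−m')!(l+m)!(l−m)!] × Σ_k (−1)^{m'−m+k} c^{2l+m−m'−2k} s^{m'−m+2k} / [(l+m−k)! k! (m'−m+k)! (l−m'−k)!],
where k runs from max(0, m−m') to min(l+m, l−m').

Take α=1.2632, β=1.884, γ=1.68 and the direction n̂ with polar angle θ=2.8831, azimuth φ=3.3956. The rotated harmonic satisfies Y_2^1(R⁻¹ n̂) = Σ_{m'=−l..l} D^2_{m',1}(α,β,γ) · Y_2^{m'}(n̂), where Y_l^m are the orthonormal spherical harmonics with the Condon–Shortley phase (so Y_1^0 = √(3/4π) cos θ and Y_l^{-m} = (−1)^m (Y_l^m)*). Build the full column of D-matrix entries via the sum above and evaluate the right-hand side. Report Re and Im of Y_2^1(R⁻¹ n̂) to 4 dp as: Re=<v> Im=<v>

Re=-0.0143 Im=0.1274

Need the full column D^2_{m',1} for m'=−2..2 at α=1.2632, β=1.884, γ=1.68.
cos(β/2)=0.588172, sin(β/2)=0.808736
d^2_{-2,1}: single k=3 term ⇒ +0.622235;  D = +0.412345+0.465992i
d^2_{-1,1}: k∈[2..3] ⇒ +0.678802 -0.427787 = +0.251015;  D = +0.229526-0.101620i
d^2_{0,1}: k∈[1..2] ⇒ +0.403083 -0.762079 = -0.358996;  D = +0.039126+0.356858i
d^2_{1,1}: k∈[0..1] ⇒ +0.119679 -0.678802 = -0.559123;  D = +0.548156+0.110200i
d^2_{2,1}: single k=0 term ⇒ -0.329116;  D = +0.159514-0.287876i
Y_2^{m'}(θ=2.8831,φ=3.3956) and Σ D·Y over m':
  (+0.4123+0.4660i)·(+0.0221-0.0123i)  (+0.2295-0.1016i)·(+0.1848-0.0480i)  (+0.0391+0.3569i)·(+0.5690+0.0000i)  (+0.5482+0.1102i)·(-0.1848-0.0480i)  (+0.1595-0.2879i)·(+0.0221+0.0123i)
Y_2^1(R⁻¹ n̂) = -0.014341+0.127407i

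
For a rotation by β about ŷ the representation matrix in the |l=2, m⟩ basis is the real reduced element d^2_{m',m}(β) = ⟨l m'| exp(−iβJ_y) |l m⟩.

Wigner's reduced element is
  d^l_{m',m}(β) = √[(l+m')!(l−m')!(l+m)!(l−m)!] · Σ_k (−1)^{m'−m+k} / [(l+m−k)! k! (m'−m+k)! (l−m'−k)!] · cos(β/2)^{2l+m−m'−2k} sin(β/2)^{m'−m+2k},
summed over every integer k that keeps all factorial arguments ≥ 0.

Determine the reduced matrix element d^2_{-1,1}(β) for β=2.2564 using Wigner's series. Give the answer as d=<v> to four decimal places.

d=-0.2174

d^2_{-1,1}(β=2.2564) via Wigner's sum:
With c≡cos(β/2)=0.428287 and s≡sin(β/2)=0.903643, N=[1·6·6·1]^{1/2}=6.000000
k: max(0,(1)−(-1))=2 … min(2+(1),2−(-1))=3
  k=2: (−1)^0·6.0000/(2)·0.4283^2·0.9036^2 = +0.449350
  k=3: (−1)^1·6.0000/(6)·0.4283^0·0.9036^4 = -0.666787
d^2_{-1,1}(2.2564) = +0.449350 -0.666787 = -0.217437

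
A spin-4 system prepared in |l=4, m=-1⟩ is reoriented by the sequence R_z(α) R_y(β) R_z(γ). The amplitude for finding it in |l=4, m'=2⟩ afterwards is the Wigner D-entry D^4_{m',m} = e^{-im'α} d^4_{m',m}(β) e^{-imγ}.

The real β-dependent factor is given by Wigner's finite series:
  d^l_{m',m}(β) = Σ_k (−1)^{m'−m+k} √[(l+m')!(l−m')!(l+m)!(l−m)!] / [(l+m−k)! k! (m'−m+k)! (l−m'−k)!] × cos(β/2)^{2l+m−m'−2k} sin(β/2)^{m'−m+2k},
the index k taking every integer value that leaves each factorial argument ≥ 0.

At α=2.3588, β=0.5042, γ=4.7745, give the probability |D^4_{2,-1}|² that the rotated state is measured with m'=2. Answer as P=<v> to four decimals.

D^4_{2,-1}(2.3588,0.5042,4.7745) = e^{-i·2·2.3588}·d^4_{2,-1}(0.5042)·e^{-i·-1·4.7745}. Compute d first:
Half-angle: c=0.968391, s=0.249438. N=√(720·2·6·120)=1018.233765
k∈{0,1,2} keeps every argument non-negative
  k=0: (−1)^3·1018.2338/(72)·0.9684^5·0.2494^3 = -0.186920
  k=1: (−1)^4·1018.2338/(48)·0.9684^3·0.2494^5 = +0.018603
  k=2: (−1)^5·1018.2338/(240)·0.9684^1·0.2494^7 = -0.000247
d^4_{2,-1}(0.5042) = -0.186920 +0.018603 -0.000247 = -0.168565
|D^4_{2,-1}|² = |d^4_{2,-1}(β)|² = (-0.168565)² = 0.028414 (the z-rotation phases have unit modulus)

P=0.0284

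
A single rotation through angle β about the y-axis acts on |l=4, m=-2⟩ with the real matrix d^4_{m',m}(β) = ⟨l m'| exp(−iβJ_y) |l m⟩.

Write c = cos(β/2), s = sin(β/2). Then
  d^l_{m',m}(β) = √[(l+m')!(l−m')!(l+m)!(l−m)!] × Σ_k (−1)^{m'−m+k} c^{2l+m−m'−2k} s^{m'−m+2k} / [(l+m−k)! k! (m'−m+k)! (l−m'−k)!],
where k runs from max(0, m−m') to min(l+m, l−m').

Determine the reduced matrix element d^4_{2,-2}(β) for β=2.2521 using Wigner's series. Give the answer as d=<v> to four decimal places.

d^4_{2,-2}(β=2.2521) via Wigner's sum:
With c≡cos(β/2)=0.430229 and s≡sin(β/2)=0.902720, N=[720·2·2·720]^{1/2}=1440.000000
k∈{0,1,2} keeps every argument non-negative
  k=0: (−1)^4·1440.0000/(96)·0.4302^4·0.9027^4 = +0.341273
  k=1: (−1)^5·1440.0000/(120)·0.4302^2·0.9027^6 = -1.201983
  k=2: (−1)^6·1440.0000/(1440)·0.4302^0·0.9027^8 = +0.440985
d^4_{2,-2}(2.2521) = +0.341273 -1.201983 +0.440985 = -0.419725

d=-0.4197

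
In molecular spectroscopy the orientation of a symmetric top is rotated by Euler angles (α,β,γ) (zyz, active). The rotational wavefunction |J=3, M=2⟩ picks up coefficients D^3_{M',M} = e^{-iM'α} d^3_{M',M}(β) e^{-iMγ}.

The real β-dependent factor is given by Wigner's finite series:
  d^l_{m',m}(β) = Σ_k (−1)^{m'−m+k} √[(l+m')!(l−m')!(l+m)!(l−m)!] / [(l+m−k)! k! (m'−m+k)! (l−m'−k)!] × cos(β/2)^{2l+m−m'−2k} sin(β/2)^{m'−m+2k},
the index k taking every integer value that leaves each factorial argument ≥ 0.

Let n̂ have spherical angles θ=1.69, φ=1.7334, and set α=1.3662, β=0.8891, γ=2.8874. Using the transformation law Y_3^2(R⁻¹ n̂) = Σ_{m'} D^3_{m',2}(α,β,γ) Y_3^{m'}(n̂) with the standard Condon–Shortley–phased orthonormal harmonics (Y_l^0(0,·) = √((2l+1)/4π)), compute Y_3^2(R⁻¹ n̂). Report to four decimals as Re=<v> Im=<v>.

Re=0.0355 Im=0.3834

Need the full column D^3_{m',2} for m'=−3..3 at α=1.3662, β=0.8891, γ=2.8874.
cos(β/2)=0.902804, sin(β/2)=0.430052
d^3_{-3,2}: single k=5 term ⇒ +0.032529;  D = -0.003422-0.032349i
d^3_{-2,2}: k∈[4..5] ⇒ +0.139393 -0.006326 = +0.133067;  D = -0.132413-0.013178i
d^3_{-1,2}: k∈[3..4] ⇒ +0.370146 -0.041995 = +0.328151;  D = -0.098162+0.313125i
d^3_{0,2}: k∈[2..3] ⇒ +0.672940 -0.152697 = +0.520243;  D = +0.454449+0.253237i
d^3_{1,2}: k∈[1..2] ⇒ +0.815622 -0.370146 = +0.445476;  D = +0.291382-0.336965i
d^3_{2,2}: k∈[0..1] ⇒ +0.541454 -0.614307 = -0.072853;  D = +0.044276+0.057855i
d^3_{3,2}: single k=0 term ⇒ -0.631778;  D = +0.569261-0.274017i
Y_3^{m'}(θ=1.69,φ=1.7334) and Σ D·Y over m':
  (-0.0034-0.0323i)·(+0.1914+0.3608i)  (-0.1324-0.0132i)·(+0.1135-0.0383i)  (-0.0982+0.3131i)·(+0.0483+0.2943i)  (+0.4544+0.2532i)·(+0.1300+0.0000i)  (+0.2914-0.3370i)·(-0.0483+0.2943i)  (+0.0443+0.0579i)·(+0.1135+0.0383i)  (+0.5693-0.2740i)·(-0.1914+0.3608i)
Y_3^2(R⁻¹ n̂) = +0.035468+0.383393i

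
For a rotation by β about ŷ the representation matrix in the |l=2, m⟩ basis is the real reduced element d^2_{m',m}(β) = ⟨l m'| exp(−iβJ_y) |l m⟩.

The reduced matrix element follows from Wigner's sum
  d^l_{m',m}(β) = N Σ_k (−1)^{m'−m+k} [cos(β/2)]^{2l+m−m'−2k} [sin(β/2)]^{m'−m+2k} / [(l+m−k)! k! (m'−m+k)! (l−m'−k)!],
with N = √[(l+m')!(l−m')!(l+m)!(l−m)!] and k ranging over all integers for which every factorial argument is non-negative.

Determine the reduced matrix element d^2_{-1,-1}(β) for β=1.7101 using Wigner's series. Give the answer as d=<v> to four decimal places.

d=-0.5501

d^2_{-1,-1}(β=1.7101) via Wigner's sum:
c=cos(1.7101/2)=0.656181, s=sin(1.7101/2)=0.754604; N=√[1·6·1·6]=6.000000
k: max(0,(-1)−(-1))=0 … min(2+(-1),2−(-1))=1
  k=0: (−1)^0·6.0000/(6)·0.6562^4·0.7546^0 = +0.185393
  k=1: (−1)^1·6.0000/(2)·0.6562^2·0.7546^2 = -0.735540
d^2_{-1,-1}(1.7101) = +0.185393 -0.735540 = -0.550146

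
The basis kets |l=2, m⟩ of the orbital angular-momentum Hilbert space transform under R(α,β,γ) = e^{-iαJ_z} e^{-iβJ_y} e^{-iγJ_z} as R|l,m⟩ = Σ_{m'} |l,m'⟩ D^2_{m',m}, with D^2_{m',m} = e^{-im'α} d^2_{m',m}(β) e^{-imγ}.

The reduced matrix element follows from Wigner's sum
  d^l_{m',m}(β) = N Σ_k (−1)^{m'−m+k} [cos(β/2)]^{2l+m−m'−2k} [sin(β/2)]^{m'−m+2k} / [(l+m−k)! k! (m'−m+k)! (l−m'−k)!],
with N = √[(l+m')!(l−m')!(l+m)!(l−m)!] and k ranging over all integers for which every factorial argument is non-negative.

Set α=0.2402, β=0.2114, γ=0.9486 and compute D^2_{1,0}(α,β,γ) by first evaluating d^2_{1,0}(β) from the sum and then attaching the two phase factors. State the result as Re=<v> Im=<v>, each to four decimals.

Re=-0.2441 Im=0.0598

D^2_{1,0}(0.2402,0.2114,0.9486) = e^{-i·1·0.2402}·d^2_{1,0}(0.2114)·e^{-i·0·0.9486}. Compute d first:
c=cos(0.2114/2)=0.994419, s=sin(0.2114/2)=0.105503; N=√[6·1·2·2]=4.898979
k∈{0,1} keeps every argument non-negative
  k=0: (−1)^1·4.8990/(2)·0.9944^3·0.1055^1 = -0.254126
  k=1: (−1)^2·4.8990/(2)·0.9944^1·0.1055^3 = +0.002861
d^2_{1,0}(0.2114) = -0.254126 +0.002861 = -0.251266
Phases: e^{-i·(1)·0.2402}=+0.971290-0.237897i, e^{-i·(0)·0.9486}=+1.000000+0.000000i ⇒ D=-0.244052+0.059775i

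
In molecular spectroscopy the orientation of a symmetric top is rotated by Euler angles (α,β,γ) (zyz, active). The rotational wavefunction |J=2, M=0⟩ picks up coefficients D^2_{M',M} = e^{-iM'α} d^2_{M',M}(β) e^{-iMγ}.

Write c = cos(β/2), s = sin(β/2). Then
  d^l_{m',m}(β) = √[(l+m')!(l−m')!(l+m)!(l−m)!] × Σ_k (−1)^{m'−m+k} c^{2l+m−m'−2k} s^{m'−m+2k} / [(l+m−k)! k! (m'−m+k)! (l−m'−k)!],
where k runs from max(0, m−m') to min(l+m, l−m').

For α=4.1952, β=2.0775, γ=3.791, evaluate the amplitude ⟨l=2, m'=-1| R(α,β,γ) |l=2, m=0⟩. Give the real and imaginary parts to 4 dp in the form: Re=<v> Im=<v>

Re=0.2570 Im=0.4517

First d^2_{-1,0}(β=2.0775), then the phase factors e^{-i(-1)α} and e^{-i(0)γ}:
With c≡cos(β/2)=0.507298 and s≡sin(β/2)=0.861771, N=[1·6·2·2]^{1/2}=4.898979
The bounds max(0,m−m')=1 and min(l+m,l−m')=2 give 2 terms
  k=1: (−1)^0·4.8990/(2)·0.5073^3·0.8618^1 = +0.275586
  k=2: (−1)^1·4.8990/(2)·0.5073^1·0.8618^3 = -0.795269
d^2_{-1,0}(2.0775) = +0.275586 -0.795269 = -0.519683
Attach z-rotation phases: D = e^{-i(-1)(4.1952)}·(-0.519683)·e^{-i(0)(3.791)} = +0.256952+0.451715i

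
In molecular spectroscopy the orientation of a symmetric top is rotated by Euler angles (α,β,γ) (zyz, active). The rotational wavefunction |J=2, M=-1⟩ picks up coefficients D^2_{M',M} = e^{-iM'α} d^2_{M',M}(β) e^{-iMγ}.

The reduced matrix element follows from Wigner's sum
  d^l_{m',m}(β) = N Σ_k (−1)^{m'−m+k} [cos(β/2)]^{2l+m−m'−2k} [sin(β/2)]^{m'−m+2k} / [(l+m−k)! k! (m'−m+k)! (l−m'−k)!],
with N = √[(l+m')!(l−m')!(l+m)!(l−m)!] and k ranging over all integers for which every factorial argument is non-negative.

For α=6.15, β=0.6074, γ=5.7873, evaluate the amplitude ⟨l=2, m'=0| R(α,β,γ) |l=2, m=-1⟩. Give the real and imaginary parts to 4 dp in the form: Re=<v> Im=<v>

Re=-0.5048 Im=0.2731

First d^2_{0,-1}(β=0.6074), then the phase factors e^{-i(0)α} and e^{-i(-1)γ}:
With c≡cos(β/2)=0.954237 and s≡sin(β/2)=0.299053, N=[2·2·1·6]^{1/2}=4.898979
Admissible k: 0..1 (factorial args all ≥0)
  k=0: (−1)^1·4.8990/(2)·0.9542^3·0.2991^1 = -0.636490
  k=1: (−1)^2·4.8990/(2)·0.9542^1·0.2991^3 = +0.062514
d^2_{0,-1}(0.6074) = -0.636490 +0.062514 = -0.573977
D = (+1.000000+0.000000i)·(-0.573977)·(+0.879548-0.475811i) = -0.504840+0.273104i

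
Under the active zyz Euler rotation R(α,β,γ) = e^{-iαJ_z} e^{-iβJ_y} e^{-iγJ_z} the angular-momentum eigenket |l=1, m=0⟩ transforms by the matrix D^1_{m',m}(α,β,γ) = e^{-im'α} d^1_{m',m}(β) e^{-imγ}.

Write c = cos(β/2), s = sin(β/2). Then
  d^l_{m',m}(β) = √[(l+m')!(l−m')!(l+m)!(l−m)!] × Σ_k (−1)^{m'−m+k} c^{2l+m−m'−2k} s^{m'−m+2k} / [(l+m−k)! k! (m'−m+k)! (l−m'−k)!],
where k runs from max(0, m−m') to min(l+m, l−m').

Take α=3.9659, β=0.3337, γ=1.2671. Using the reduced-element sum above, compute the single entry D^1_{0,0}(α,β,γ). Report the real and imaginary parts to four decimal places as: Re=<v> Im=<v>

Re=0.9448 Im=0.0000

Split into d^1_{0,0}(β=0.3337) × two z-phases.
With c≡cos(β/2)=0.986113 and s≡sin(β/2)=0.166077, N=[1·1·1·1]^{1/2}=1.000000
Admissible k: 0..1 (factorial args all ≥0)
  k=0: (−1)^0·1.0000/(1)·0.9861^2·0.1661^0 = +0.972418
  k=1: (−1)^1·1.0000/(1)·0.9861^0·0.1661^2 = -0.027582
d^1_{0,0}(0.3337) = +0.972418 -0.027582 = +0.944837
Phases: e^{-i·(0)·3.9659}=+1.000000+0.000000i, e^{-i·(0)·1.2671}=+1.000000+0.000000i ⇒ D=+0.944837+0.000000i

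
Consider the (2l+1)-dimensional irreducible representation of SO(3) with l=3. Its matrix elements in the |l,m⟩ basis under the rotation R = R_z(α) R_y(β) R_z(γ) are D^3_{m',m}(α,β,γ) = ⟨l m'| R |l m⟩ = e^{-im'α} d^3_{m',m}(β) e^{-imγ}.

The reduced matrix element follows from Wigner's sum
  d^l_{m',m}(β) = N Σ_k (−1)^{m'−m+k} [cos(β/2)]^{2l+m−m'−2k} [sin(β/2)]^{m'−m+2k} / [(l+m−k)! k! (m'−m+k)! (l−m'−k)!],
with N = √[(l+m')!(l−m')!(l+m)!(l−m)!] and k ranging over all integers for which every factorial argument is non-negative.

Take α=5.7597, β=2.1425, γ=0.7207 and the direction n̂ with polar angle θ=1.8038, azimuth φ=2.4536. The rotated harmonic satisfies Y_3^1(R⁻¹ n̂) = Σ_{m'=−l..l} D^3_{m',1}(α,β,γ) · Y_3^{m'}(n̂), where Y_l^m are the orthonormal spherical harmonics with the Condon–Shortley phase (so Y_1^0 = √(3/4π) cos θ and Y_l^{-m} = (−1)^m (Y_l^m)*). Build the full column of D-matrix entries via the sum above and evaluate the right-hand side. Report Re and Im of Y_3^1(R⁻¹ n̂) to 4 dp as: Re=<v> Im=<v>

Need the full column D^3_{m',1} for m'=−3..3 at α=5.7597, β=2.1425, γ=0.7207.
cos(β/2)=0.479027, sin(β/2)=0.877800
d^3_{-3,1}: single k=4 term ⇒ +0.527653;  D = -0.348069-0.396568i
d^3_{-2,1}: k∈[3..4] ⇒ +0.470216 -0.789475 = -0.319258;  D = +0.062449+0.313091i
d^3_{-1,1}: k∈[2..4] ⇒ +0.243435 -1.089916 +0.457481 = -0.388999;  D = -0.124804+0.368435i
d^3_{0,1}: k∈[1..3] ⇒ +0.076699 -0.772644 +0.864826 = +0.168881;  D = +0.126887-0.111446i
d^3_{1,1}: k∈[0..2] ⇒ +0.012083 -0.324580 +0.817437 = +0.504939;  D = +0.495151-0.098937i
d^3_{2,1}: k∈[0..1] ⇒ -0.070016 +0.470216 = +0.400200;  D = +0.379087+0.128269i
d^3_{3,1}: single k=0 term ⇒ +0.157137;  D = +0.103736+0.118029i
Y_3^{m'}(θ=1.8038,φ=2.4536) and Σ D·Y over m':
  (-0.3481-0.3966i)·(+0.1819-0.3385i)  (+0.0624+0.3131i)·(-0.0432-0.2192i)  (-0.1248+0.3684i)·(+0.1782+0.1464i)  (+0.1269-0.1114i)·(+0.2355+0.0000i)  (+0.4952-0.0989i)·(-0.1782+0.1464i)  (+0.3791+0.1283i)·(-0.0432+0.2192i)  (+0.1037+0.1180i)·(-0.1819-0.3385i)
Y_3^1(R⁻¹ n̂) = -0.275109+0.150646i

Re=-0.2751 Im=0.1506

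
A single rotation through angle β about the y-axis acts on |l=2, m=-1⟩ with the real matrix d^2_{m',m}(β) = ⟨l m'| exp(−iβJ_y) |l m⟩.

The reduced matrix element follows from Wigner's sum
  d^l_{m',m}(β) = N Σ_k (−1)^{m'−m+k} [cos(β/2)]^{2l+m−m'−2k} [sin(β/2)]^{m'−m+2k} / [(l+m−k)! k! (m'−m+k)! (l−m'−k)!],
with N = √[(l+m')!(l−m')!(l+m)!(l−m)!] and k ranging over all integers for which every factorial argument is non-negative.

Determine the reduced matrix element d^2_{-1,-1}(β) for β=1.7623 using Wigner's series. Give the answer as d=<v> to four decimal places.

d^2_{-1,-1}(β=1.7623) via Wigner's sum:
Half-angle: c=0.636264, s=0.771471. N=√(1·6·1·6)=6.000000
k∈{0,1} keeps every argument non-negative
  k=0: (−1)^0·6.0000/(6)·0.6363^4·0.7715^0 = +0.163889
  k=1: (−1)^1·6.0000/(2)·0.6363^2·0.7715^2 = -0.722829
d^2_{-1,-1}(1.7623) = +0.163889 -0.722829 = -0.558940

d=-0.5589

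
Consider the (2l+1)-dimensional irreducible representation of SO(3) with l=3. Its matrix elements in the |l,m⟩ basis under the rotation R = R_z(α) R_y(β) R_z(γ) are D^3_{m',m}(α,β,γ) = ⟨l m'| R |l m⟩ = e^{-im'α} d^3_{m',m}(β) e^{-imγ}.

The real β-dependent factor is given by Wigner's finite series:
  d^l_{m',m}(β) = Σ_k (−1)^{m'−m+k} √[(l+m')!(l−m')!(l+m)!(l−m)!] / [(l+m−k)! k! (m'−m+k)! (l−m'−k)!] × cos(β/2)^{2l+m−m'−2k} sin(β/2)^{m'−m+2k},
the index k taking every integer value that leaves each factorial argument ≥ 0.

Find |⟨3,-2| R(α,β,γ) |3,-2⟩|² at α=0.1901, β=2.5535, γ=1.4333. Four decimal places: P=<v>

P=0.0010

Split into d^3_{-2,-2}(β=2.5535) × two z-phases.
c=cos(2.5535/2)=0.289827, s=sin(2.5535/2)=0.957079; N=√[1·120·1·120]=120.000000
k∈{0,1} keeps every argument non-negative
  k=0: (−1)^0·120.0000/(120)·0.2898^6·0.9571^0 = +0.000593
  k=1: (−1)^1·120.0000/(24)·0.2898^4·0.9571^2 = -0.032316
d^3_{-2,-2}(2.5535) = +0.000593 -0.032316 = -0.031724
|D^3_{-2,-2}|² = |d^3_{-2,-2}(β)|² = (-0.031724)² = 0.001006 (the z-rotation phases have unit modulus)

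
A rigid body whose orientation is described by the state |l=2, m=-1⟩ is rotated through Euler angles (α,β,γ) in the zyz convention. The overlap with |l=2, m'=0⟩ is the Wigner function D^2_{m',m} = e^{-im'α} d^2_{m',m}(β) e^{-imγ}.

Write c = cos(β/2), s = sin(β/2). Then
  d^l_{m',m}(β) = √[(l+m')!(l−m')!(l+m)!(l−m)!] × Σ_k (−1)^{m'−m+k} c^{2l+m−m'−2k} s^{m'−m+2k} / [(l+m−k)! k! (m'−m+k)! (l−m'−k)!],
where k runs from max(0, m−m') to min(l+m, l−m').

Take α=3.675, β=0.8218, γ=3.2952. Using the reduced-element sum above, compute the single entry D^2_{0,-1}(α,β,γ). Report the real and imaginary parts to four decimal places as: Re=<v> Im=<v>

Re=0.6036 Im=0.0934

First d^2_{0,-1}(β=0.8218), then the phase factors e^{-i(0)α} and e^{-i(-1)γ}:
c=cos(0.8218/2)=0.916762, s=sin(0.8218/2)=0.399435; N=√[2·2·1·6]=4.898979
k∈{0,1} keeps every argument non-negative
  k=0: (−1)^1·4.8990/(2)·0.9168^3·0.3994^1 = -0.753860
  k=1: (−1)^2·4.8990/(2)·0.9168^1·0.3994^3 = +0.143110
d^2_{0,-1}(0.8218) = -0.753860 +0.143110 = -0.610750
D = (+1.000000+0.000000i)·(-0.610750)·(-0.988226-0.153004i) = +0.603559+0.093447i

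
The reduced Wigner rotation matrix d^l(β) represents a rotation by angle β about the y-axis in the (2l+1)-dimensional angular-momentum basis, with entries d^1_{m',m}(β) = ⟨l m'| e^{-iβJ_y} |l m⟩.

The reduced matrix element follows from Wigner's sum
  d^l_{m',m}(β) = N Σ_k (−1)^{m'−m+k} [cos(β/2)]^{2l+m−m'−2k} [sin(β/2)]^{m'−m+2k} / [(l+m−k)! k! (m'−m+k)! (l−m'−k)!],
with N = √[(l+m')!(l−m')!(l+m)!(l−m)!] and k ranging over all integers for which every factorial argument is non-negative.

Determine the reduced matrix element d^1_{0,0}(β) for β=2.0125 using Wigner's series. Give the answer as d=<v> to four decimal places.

d=-0.4275

d^1_{0,0}(β=2.0125) via Wigner's sum:
Half-angle: c=0.535033, s=0.844831. N=√(1·1·1·1)=1.000000
The bounds max(0,m−m')=0 and min(l+m,l−m')=1 give 2 terms
  k=0: (−1)^0·1.0000/(1)·0.5350^2·0.8448^0 = +0.286260
  k=1: (−1)^1·1.0000/(1)·0.5350^0·0.8448^2 = -0.713740
d^1_{0,0}(2.0125) = +0.286260 -0.713740 = -0.427480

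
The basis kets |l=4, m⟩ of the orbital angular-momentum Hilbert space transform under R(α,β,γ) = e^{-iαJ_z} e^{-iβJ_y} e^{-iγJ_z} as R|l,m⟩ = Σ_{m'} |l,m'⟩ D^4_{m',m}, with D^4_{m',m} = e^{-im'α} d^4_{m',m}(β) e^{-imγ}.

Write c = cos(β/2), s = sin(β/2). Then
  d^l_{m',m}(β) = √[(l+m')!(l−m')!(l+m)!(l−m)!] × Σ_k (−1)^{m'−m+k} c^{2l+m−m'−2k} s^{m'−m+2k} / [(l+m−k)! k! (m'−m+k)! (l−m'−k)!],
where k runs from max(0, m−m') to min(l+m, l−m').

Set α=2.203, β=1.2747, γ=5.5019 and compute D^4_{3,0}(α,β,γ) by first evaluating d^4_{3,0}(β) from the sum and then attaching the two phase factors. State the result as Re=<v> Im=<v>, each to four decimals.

D^4_{3,0}(2.203,1.2747,5.5019) = e^{-i·3·2.203}·d^4_{3,0}(1.2747)·e^{-i·0·5.5019}. Compute d first:
With c≡cos(β/2)=0.803676 and s≡sin(β/2)=0.595068, N=[5040·1·24·24]^{1/2}=1703.830978
k: max(0,(0)−(3))=0 … min(4+(0),4−(3))=1
  k=0: (−1)^3·1703.8310/(144)·0.8037^5·0.5951^3 = -0.835924
  k=1: (−1)^4·1703.8310/(144)·0.8037^3·0.5951^5 = +0.458288
d^4_{3,0}(1.2747) = -0.835924 +0.458288 = -0.377636
Attach z-rotation phases: D = e^{-i(3)(2.203)}·(-0.377636)·e^{-i(0)(5.5019)} = -0.357769+0.120874i

Re=-0.3578 Im=0.1209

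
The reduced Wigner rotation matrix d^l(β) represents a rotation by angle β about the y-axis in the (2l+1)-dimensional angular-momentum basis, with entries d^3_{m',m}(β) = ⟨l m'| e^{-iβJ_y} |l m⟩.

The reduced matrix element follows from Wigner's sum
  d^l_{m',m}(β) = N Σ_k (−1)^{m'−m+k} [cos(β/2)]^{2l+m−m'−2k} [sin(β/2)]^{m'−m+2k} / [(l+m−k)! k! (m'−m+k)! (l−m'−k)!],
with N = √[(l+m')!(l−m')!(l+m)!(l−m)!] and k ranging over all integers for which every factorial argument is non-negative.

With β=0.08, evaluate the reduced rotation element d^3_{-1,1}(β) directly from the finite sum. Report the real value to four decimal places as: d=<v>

d^3_{-1,1}(β=0.08) via Wigner's sum:
Half-angle: c=0.999200, s=0.039989. N=√(2·24·24·2)=48.000000
The bounds max(0,m−m')=2 and min(l+m,l−m')=4 give 3 terms
  k=2: (−1)^0·48.0000/(8)·0.9992^4·0.0400^2 = +0.009564
  k=3: (−1)^1·48.0000/(6)·0.9992^2·0.0400^4 = -0.000020
  k=4: (−1)^2·48.0000/(48)·0.9992^0·0.0400^6 = +0.000000
d^3_{-1,1}(0.08) = +0.009564 -0.000020 +0.000000 = +0.009544

d=0.0095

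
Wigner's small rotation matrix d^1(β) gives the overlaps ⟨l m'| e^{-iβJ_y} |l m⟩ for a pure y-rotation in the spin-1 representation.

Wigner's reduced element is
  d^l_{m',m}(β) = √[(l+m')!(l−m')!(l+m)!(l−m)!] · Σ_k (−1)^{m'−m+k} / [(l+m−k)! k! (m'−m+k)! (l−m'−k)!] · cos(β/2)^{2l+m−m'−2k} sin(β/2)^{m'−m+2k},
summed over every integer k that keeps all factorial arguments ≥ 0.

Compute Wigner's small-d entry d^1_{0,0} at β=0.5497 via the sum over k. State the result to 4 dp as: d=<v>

d^1_{0,0}(β=0.5497) via Wigner's sum:
c=cos(0.5497/2)=0.962466, s=sin(0.5497/2)=0.271403; N=√[1·1·1·1]=1.000000
The bounds max(0,m−m')=0 and min(l+m,l−m')=1 give 2 terms
  k=0: (−1)^0·1.0000/(1)·0.9625^2·0.2714^0 = +0.926341
  k=1: (−1)^1·1.0000/(1)·0.9625^0·0.2714^2 = -0.073659
d^1_{0,0}(0.5497) = +0.926341 -0.073659 = +0.852681

d=0.8527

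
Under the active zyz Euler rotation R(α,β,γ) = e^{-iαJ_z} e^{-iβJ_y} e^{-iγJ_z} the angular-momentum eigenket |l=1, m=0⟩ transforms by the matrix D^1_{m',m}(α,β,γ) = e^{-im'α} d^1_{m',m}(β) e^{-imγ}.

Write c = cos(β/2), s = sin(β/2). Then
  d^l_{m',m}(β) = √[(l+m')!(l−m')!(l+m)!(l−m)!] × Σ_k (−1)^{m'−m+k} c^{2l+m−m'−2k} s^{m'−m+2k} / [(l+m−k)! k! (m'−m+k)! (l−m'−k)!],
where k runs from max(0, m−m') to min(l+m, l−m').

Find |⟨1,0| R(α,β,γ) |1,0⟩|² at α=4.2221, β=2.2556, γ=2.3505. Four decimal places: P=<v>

P=0.4001

Split into d^1_{0,0}(β=2.2556) × two z-phases.
c=cos(2.2556/2)=0.428648, s=sin(2.2556/2)=0.903471; N=√[1·1·1·1]=1.000000
k: max(0,(0)−(0))=0 … min(1+(0),1−(0))=1
  k=0: (−1)^0·1.0000/(1)·0.4286^2·0.9035^0 = +0.183740
  k=1: (−1)^1·1.0000/(1)·0.4286^0·0.9035^2 = -0.816260
d^1_{0,0}(2.2556) = +0.183740 -0.816260 = -0.632521
|D^1_{0,0}|² = |d^1_{0,0}(β)|² = (-0.632521)² = 0.400083 (the z-rotation phases have unit modulus)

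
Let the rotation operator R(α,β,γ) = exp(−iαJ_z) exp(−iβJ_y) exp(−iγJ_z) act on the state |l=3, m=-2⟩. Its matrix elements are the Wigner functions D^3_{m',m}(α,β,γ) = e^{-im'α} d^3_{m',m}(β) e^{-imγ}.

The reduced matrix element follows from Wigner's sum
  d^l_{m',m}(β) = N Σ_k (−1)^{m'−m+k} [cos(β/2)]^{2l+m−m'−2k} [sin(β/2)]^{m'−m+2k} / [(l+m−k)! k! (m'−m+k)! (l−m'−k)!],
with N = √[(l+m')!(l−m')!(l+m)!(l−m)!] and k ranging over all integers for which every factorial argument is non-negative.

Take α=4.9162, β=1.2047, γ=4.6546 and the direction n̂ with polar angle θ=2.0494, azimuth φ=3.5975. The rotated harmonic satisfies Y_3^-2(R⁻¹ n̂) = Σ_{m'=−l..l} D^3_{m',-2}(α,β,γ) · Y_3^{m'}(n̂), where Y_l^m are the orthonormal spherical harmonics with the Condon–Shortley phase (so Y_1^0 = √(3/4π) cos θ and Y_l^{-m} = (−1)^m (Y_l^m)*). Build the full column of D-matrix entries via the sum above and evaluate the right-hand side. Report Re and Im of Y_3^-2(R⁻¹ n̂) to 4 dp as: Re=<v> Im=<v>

Re=0.0161 Im=-0.0396

Need the full column D^3_{m',-2} for m'=−3..3 at α=4.9162, β=1.2047, γ=4.6546.
cos(β/2)=0.824006, sin(β/2)=0.566580
d^3_{-3,-2}: single k=1 term ⇒ +0.527218;  D = +0.250842-0.463721i
d^3_{-2,-2}: k∈[0..1] ⇒ +0.313028 -0.739972 = -0.426944;  D = -0.408866-0.122922i
d^3_{-1,-2}: k∈[0..1] ⇒ -0.680635 +0.643586 = -0.037050;  D = +0.003265-0.036905i
d^3_{0,-2}: k∈[0..1] ⇒ +0.810599 -0.383238 = +0.427362;  D = -0.424510+0.049284i
d^3_{1,-2}: k∈[0..1] ⇒ -0.643586 +0.152138 = -0.491448;  D = +0.154308+0.466594i
d^3_{2,-2}: k∈[0..1] ⇒ +0.349847 -0.033080 = +0.316766;  D = +0.274391-0.158274i
d^3_{3,-2}: single k=0 term ⇒ -0.117846;  D = -0.078325-0.088050i
Y_3^{m'}(θ=2.0494,φ=3.5975) and Σ D·Y over m':
  (+0.2508-0.4637i)·(-0.0588+0.2858i)  (-0.4089-0.1229i)·(-0.2271+0.2932i)  (+0.0033-0.0369i)·(-0.0156+0.0076i)  (-0.4245+0.0493i)·(+0.3333+0.0000i)  (+0.1543+0.4666i)·(+0.0156+0.0076i)  (+0.2744-0.1583i)·(-0.2271-0.2932i)  (-0.0783-0.0881i)·(+0.0588+0.2858i)
Y_3^-2(R⁻¹ n̂) = +0.016063-0.039585i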